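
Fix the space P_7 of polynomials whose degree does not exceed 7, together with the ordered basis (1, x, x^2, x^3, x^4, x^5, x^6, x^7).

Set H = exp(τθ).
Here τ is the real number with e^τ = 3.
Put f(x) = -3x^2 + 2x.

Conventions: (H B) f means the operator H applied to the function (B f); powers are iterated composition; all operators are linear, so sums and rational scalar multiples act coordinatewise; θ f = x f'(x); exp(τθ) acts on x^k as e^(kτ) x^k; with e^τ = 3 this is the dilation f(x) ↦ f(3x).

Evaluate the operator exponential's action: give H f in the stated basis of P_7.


the image equals g(x) = -27x^2 + 6x

exp(τθ) x^k = e^(kτ) x^k; with e^τ = 3 this sends x^k to 3^k x^k
x ↦ 3 x
x^2 ↦ 9 x^2
applying this coordinatewise to f: exp(τθ) f = -27x^2 + 6x


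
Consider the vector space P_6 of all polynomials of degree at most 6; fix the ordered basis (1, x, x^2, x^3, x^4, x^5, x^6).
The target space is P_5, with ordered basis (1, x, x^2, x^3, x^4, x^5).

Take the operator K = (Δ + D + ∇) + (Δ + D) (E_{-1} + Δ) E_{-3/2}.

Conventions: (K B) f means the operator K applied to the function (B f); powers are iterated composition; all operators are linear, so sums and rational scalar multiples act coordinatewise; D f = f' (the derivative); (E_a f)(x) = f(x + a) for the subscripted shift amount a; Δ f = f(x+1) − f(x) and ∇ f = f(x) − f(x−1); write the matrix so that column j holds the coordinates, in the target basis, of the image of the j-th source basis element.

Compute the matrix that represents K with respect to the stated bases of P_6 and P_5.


the matrix is [[0, 5, -5, 24, -157/2, 2039/8, -12191/16]; [0, 0, 10, -15, 96, -785/2, 6117/4]; [0, 0, 0, 15, -30, 240, -2355/2]; [0, 0, 0, 0, 20, -50, 480]; [0, 0, 0, 0, 0, 25, -75]; [0, 0, 0, 0, 0, 0, 30]] (rows listed top to bottom)

image of 1: 0
image of x: 5
image of x^2: 10x - 5
image of x^3: 15x^2 - 15x + 24
image of x^4: 20x^3 - 30x^2 + 96x - 157/2
image of x^5: 25x^4 - 50x^3 + 240x^2 - (785/2)x + 2039/8
image of x^6: 30x^5 - 75x^4 + 480x^3 - (2355/2)x^2 + (6117/4)x - 12191/16
each image's coordinates form column j of the matrix


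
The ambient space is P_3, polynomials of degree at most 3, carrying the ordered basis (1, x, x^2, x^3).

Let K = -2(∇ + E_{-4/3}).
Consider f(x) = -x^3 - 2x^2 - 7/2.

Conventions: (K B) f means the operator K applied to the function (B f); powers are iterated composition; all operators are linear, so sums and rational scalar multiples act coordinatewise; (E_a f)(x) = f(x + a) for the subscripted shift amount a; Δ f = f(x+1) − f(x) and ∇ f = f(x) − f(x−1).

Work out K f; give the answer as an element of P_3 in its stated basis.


g(x) = 2x^3 + 2x^2 + 2x + 199/27

∇ f = -3x^2 - x + 1
E_{-4/3} f = -x^3 + 2x^2 - 253/54
(∇ + E_{-4/3}) f = -x^3 - x^2 - x - 199/54
(-2(∇ + E_{-4/3})) f = 2x^3 + 2x^2 + 2x + 199/27


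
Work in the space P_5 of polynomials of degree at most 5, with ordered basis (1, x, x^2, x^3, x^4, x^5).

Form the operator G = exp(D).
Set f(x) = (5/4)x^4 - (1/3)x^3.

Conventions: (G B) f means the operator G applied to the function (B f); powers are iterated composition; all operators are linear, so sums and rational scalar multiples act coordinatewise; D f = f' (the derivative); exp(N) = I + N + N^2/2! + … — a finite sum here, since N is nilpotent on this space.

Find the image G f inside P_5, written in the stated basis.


the result is g(x) = (5/4)x^4 + (14/3)x^3 + (13/2)x^2 + 4x + 11/12

order-1 term: 5x^3 - x^2
order-2 term: (15/2)x^2 - x
order-3 term: 5x - 1/3
order-4 term: 5/4
the series for exp(D) f terminates at order 4
exp(D) f = (5/4)x^4 + (14/3)x^3 + (13/2)x^2 + 4x + 11/12


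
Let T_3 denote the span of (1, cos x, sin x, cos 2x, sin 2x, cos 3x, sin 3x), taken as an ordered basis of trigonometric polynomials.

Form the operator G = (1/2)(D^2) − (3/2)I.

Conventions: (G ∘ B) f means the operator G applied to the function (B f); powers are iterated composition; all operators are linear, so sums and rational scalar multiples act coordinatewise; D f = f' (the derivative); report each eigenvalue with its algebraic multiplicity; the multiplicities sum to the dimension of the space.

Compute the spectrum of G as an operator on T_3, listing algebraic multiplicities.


image of 1: -3/2
image of cos x: -2cos x
image of sin x: -2sin x
image of cos 2x: -(7/2)cos 2x
image of sin 2x: -(7/2)sin 2x
image of cos 3x: -6cos 3x
image of sin 3x: -6sin 3x
the matrix is diagonal; its diagonal is (-3/2, -2, -2, -7/2, -7/2, -6, -6)
for a triangular matrix the eigenvalues are the diagonal entries, with algebraic multiplicity their repetition count

λ = -6 (multiplicity 2), λ = -7/2 (multiplicity 2), λ = -2 (multiplicity 2), λ = -3/2 (multiplicity 1)


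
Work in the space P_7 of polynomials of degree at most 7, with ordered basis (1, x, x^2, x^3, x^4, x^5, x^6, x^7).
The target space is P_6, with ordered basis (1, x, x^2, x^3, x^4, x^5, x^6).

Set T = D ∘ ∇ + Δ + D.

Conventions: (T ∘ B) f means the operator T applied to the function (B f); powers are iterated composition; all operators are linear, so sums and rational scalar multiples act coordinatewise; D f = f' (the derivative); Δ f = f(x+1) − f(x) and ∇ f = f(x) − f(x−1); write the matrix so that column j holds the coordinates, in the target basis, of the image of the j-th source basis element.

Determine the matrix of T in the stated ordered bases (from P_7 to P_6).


the matrix is [[0, 2, 3, -2, 5, -4, 7, -6]; [0, 0, 4, 9, -8, 25, -24, 49]; [0, 0, 0, 6, 18, -20, 75, -84]; [0, 0, 0, 0, 8, 30, -40, 175]; [0, 0, 0, 0, 0, 10, 45, -70]; [0, 0, 0, 0, 0, 0, 12, 63]; [0, 0, 0, 0, 0, 0, 0, 14]] (rows listed top to bottom)

image of 1: 0
image of x: 2
image of x^2: 4x + 3
image of x^3: 6x^2 + 9x - 2
image of x^4: 8x^3 + 18x^2 - 8x + 5
image of x^5: 10x^4 + 30x^3 - 20x^2 + 25x - 4
image of x^6: 12x^5 + 45x^4 - 40x^3 + 75x^2 - 24x + 7
image of x^7: 14x^6 + 63x^5 - 70x^4 + 175x^3 - 84x^2 + 49x - 6
each image's coordinates form column j of the matrix


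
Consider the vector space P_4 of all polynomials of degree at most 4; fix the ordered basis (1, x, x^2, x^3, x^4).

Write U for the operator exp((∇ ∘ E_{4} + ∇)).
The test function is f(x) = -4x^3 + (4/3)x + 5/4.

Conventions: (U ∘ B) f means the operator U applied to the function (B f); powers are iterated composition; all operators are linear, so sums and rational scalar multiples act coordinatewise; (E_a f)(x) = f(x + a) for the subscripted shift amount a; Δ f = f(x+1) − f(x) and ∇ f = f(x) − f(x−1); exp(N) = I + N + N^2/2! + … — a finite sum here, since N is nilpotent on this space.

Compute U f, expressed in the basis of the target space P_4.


order-1 term: -24x^2 - 72x - 448/3
order-2 term: -48x - 144
order-3 term: -32
the series for exp((∇ ∘ E_{4} + ∇)) f terminates at order 3
exp((∇ ∘ E_{4} + ∇)) f = -4x^3 - 24x^2 - (356/3)x - 3889/12

the result is g(x) = -4x^3 - 24x^2 - (356/3)x - 3889/12


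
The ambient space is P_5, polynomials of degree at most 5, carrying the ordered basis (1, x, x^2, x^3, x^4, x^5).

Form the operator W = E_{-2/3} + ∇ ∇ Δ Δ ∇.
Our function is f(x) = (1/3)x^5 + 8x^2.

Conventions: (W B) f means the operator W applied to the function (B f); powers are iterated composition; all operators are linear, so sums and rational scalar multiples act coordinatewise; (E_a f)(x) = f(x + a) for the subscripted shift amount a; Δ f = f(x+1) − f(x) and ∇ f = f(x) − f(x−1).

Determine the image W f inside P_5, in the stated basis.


the result is g(x) = (1/3)x^5 - (10/9)x^4 + (40/27)x^3 + (568/81)x^2 - (2512/243)x + 31720/729

E_{-2/3} f = (1/3)x^5 - (10/9)x^4 + (40/27)x^3 + (568/81)x^2 - (2512/243)x + 2560/729
∇ f = (5/3)x^4 - (10/3)x^3 + (10/3)x^2 + (43/3)x - 23/3
Δ ∇ f = (20/3)x^3 + (10/3)x + 16
Δ Δ ∇ f = 20x^2 + 20x + 10
∇ (Δ Δ ∇) f = 40x
∇ ∇ (Δ Δ ∇) f = 40
(E_{-2/3} + ∇ ∇ Δ Δ ∇) f = (1/3)x^5 - (10/9)x^4 + (40/27)x^3 + (568/81)x^2 - (2512/243)x + 31720/729


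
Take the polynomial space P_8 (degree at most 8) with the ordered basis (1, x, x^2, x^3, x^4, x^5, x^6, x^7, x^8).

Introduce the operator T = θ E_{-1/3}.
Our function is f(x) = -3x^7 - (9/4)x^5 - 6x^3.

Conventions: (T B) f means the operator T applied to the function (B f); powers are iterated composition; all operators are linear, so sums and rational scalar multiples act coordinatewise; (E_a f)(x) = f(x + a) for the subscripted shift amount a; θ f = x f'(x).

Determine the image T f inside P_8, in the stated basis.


the image equals g(x) = -21x^7 + 42x^6 - (185/4)x^5 + (275/9)x^4 - (529/18)x^3 + (383/27)x^2 - (2107/972)x

E_{-1/3} f = -3x^7 + 7x^6 - (37/4)x^5 + (275/36)x^4 - (529/54)x^3 + (383/54)x^2 - (2107/972)x + 679/2916
θ E_{-1/3} f = -21x^7 + 42x^6 - (185/4)x^5 + (275/9)x^4 - (529/18)x^3 + (383/27)x^2 - (2107/972)x


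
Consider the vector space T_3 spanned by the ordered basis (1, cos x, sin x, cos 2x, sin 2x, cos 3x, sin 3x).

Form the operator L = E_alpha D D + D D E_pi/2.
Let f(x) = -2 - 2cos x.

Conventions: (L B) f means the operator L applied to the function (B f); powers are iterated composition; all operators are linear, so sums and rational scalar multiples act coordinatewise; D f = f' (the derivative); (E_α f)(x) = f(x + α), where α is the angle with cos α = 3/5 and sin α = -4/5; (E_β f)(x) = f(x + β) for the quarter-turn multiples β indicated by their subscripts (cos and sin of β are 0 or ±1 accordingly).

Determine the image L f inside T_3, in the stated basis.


the image equals g(x) = (6/5)cos x - (2/5)sin x

D f = 2sin x
D D f = 2cos x
E_alpha D D f = (6/5)cos x + (8/5)sin x
E_pi/2 f = -2 + 2sin x
D E_pi/2 f = 2cos x
D D E_pi/2 f = -2sin x
(E_alpha D D + D D E_pi/2) f = (6/5)cos x - (2/5)sin x


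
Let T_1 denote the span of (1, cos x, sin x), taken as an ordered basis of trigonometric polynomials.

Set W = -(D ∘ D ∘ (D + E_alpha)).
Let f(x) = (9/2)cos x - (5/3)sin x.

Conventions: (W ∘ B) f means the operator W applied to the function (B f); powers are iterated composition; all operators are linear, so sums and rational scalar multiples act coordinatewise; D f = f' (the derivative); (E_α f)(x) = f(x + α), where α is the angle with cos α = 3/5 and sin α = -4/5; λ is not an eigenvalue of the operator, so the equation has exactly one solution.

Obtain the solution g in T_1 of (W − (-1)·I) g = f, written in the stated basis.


write g with unknown coordinates in the stated basis and equate coefficients in (W − (-1)·I) g = f
solving from the highest basis element down gives g = (113/39)cos x - (53/78)sin x
check: W g = (125/78)cos x - (77/78)sin x
so W g − (-1)·g = (9/2)cos x - (5/3)sin x = f ✓

the image equals g(x) = (113/39)cos x - (53/78)sin x


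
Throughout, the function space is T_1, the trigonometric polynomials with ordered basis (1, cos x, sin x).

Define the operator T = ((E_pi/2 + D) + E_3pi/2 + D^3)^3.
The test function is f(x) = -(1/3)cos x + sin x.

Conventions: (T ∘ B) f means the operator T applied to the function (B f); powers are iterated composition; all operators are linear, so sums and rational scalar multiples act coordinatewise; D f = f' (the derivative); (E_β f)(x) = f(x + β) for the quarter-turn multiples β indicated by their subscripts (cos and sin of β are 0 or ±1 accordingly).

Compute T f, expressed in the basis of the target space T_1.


E_pi/2 f = cos x + (1/3)sin x
D f = cos x + (1/3)sin x
(E_pi/2 + D) f = 2cos x + (2/3)sin x
E_3pi/2 f = -cos x - (1/3)sin x
D f = cos x + (1/3)sin x
D D f = (1/3)cos x - sin x
D D D f = -cos x - (1/3)sin x
((E_pi/2 + D) + E_3pi/2 + D^3) f = 0
E_pi/2 ((E_pi/2 + D) + E_3pi/2 + D^3) f = 0
D ((E_pi/2 + D) + E_3pi/2 + D^3) f = 0
(E_pi/2 + D) ((E_pi/2 + D) + E_3pi/2 + D^3) f = 0
E_3pi/2 ((E_pi/2 + D) + E_3pi/2 + D^3) f = 0
D ((E_pi/2 + D) + E_3pi/2 + D^3) f = 0
D D ((E_pi/2 + D) + E_3pi/2 + D^3) f = 0
D D D ((E_pi/2 + D) + E_3pi/2 + D^3) f = 0
((E_pi/2 + D) + E_3pi/2 + D^3) ((E_pi/2 + D) + E_3pi/2 + D^3) f = 0
E_pi/2 ((E_pi/2 + D) + E_3pi/2 + D^3) ((E_pi/2 + D) + E_3pi/2 + D^3) f = 0
D ((E_pi/2 + D) + E_3pi/2 + D^3) ((E_pi/2 + D) + E_3pi/2 + D^3) f = 0
(E_pi/2 + D) ((E_pi/2 + D) + E_3pi/2 + D^3) ((E_pi/2 + D) + E_3pi/2 + D^3) f = 0
E_3pi/2 ((E_pi/2 + D) + E_3pi/2 + D^3) ((E_pi/2 + D) + E_3pi/2 + D^3) f = 0
D ((E_pi/2 + D) + E_3pi/2 + D^3) ((E_pi/2 + D) + E_3pi/2 + D^3) f = 0
D D ((E_pi/2 + D) + E_3pi/2 + D^3) ((E_pi/2 + D) + E_3pi/2 + D^3) f = 0
D D D ((E_pi/2 + D) + E_3pi/2 + D^3) ((E_pi/2 + D) + E_3pi/2 + D^3) f = 0
((E_pi/2 + D) + E_3pi/2 + D^3) ((E_pi/2 + D) + E_3pi/2 + D^3) ((E_pi/2 + D) + E_3pi/2 + D^3) f = 0

the result is g(x) = 0


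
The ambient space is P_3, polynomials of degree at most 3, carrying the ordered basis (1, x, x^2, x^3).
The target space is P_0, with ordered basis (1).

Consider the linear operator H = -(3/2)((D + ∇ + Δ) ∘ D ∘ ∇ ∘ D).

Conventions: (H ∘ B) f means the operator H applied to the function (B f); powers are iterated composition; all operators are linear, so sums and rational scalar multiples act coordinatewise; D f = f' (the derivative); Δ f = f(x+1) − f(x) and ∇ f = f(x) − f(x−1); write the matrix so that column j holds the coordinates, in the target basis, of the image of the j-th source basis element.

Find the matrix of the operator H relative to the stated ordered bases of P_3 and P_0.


image of 1: 0
image of x: 0
image of x^2: 0
image of x^3: 0
each image's coordinates form column j of the matrix

the matrix is [[0, 0, 0, 0]] (rows listed top to bottom)


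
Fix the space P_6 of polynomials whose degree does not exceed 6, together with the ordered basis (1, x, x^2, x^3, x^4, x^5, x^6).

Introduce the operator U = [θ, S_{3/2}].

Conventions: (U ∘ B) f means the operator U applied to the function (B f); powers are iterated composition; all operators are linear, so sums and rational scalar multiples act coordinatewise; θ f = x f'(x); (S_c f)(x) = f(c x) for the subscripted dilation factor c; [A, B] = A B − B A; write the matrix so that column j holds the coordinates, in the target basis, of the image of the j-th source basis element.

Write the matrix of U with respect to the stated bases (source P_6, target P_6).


the matrix is [[0, 0, 0, 0, 0, 0, 0]; [0, 0, 0, 0, 0, 0, 0]; [0, 0, 0, 0, 0, 0, 0]; [0, 0, 0, 0, 0, 0, 0]; [0, 0, 0, 0, 0, 0, 0]; [0, 0, 0, 0, 0, 0, 0]; [0, 0, 0, 0, 0, 0, 0]] (rows listed top to bottom)

image of 1: 0
image of x: 0
image of x^2: 0
image of x^3: 0
image of x^4: 0
image of x^5: 0
image of x^6: 0
each image's coordinates form column j of the matrix


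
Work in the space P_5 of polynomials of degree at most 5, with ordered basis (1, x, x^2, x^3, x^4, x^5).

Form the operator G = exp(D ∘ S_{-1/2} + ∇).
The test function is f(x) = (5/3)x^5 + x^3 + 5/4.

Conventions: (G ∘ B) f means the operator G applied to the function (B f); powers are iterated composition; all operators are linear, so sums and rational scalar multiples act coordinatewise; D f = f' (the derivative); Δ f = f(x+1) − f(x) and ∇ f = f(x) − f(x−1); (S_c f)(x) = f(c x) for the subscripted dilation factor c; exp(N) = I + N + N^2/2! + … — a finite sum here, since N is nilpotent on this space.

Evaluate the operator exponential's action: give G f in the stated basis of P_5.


order-1 term: (775/96)x^4 - (50/3)x^3 + (463/24)x^2 - (34/3)x + 8/3
order-2 term: (13175/768)x^3 - (1475/32)x^2 + (6265/96)x - 4771/192
order-3 term: (92225/6144)x^2 - (14225/256)x + 24545/768
order-4 term: (461125/49152)x - 262925/24576
order-5 term: 92225/98304
the series for exp(D ∘ S_{-1/2} + ∇) f terminates at order 5
exp(D ∘ S_{-1/2} + ∇) f = (5/3)x^5 + (775/96)x^4 + (381/256)x^3 - (24149/2048)x^2 + (380549/49152)x + 41519/32768

g(x) = (5/3)x^5 + (775/96)x^4 + (381/256)x^3 - (24149/2048)x^2 + (380549/49152)x + 41519/32768


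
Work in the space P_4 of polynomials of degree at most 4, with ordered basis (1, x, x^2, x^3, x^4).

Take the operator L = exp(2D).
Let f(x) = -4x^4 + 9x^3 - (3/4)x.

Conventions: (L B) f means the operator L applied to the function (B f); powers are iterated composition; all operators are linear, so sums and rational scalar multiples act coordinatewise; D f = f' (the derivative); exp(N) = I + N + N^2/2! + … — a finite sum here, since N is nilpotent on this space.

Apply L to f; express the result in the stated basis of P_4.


order-1 term: -32x^3 + 54x^2 - 3/2
order-2 term: -96x^2 + 108x
order-3 term: -128x + 72
order-4 term: -64
the series for exp(2D) f terminates at order 4
exp(2D) f = -4x^4 - 23x^3 - 42x^2 - (83/4)x + 13/2

the result is g(x) = -4x^4 - 23x^3 - 42x^2 - (83/4)x + 13/2


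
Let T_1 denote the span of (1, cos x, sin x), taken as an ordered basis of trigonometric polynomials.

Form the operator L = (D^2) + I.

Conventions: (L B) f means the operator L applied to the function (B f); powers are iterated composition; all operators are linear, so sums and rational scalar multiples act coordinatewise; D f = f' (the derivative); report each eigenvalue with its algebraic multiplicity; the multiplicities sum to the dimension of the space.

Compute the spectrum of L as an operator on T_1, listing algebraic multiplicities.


image of 1: 1
image of cos x: 0
image of sin x: 0
the matrix is diagonal; its diagonal is (1, 0, 0)
for a triangular matrix the eigenvalues are the diagonal entries, with algebraic multiplicity their repetition count

λ = 0 (multiplicity 2), λ = 1 (multiplicity 1)


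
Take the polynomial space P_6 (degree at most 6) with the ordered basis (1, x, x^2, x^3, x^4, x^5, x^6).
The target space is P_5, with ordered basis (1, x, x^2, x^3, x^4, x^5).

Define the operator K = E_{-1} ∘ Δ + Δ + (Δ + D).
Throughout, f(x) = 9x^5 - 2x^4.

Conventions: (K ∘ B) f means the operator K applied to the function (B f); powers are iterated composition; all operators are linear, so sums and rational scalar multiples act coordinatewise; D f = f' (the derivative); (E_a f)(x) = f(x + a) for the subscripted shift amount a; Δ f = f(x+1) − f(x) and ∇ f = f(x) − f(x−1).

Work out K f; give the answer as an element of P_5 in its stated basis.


the result is g(x) = 180x^4 + 58x^3 + 258x^2 + 21x + 25

Δ f = 45x^4 + 82x^3 + 78x^2 + 37x + 7
E_{-1} Δ f = 45x^4 - 98x^3 + 102x^2 - 53x + 11
Δ f = 45x^4 + 82x^3 + 78x^2 + 37x + 7
Δ f = 45x^4 + 82x^3 + 78x^2 + 37x + 7
D f = 45x^4 - 8x^3
(Δ + D) f = 90x^4 + 74x^3 + 78x^2 + 37x + 7
(E_{-1} ∘ Δ + Δ + (Δ + D)) f = 180x^4 + 58x^3 + 258x^2 + 21x + 25


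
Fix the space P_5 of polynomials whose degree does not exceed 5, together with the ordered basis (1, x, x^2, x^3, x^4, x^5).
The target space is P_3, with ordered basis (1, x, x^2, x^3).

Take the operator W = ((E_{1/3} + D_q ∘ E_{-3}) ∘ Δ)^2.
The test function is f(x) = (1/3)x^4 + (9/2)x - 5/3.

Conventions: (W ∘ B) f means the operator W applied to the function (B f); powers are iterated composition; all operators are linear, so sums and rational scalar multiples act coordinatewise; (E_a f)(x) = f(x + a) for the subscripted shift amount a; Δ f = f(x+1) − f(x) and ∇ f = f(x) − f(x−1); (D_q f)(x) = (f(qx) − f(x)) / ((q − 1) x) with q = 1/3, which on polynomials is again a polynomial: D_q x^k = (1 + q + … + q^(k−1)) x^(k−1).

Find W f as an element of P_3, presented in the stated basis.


Δ f = (4/3)x^3 + 2x^2 + (4/3)x + 29/6
E_{1/3} Δ f = (4/3)x^3 + (10/3)x^2 + (28/9)x + 899/162
E_{-3} Δ f = (4/3)x^3 - 10x^2 + (76/3)x - 103/6
D_q E_{-3} Δ f = (52/27)x^2 - (40/3)x + 76/3
(E_{1/3} + D_q ∘ E_{-3}) Δ f = (4/3)x^3 + (142/27)x^2 - (92/9)x + 5003/162
Δ ((E_{1/3} + D_q ∘ E_{-3}) ∘ Δ) f = 4x^2 + (392/27)x - 98/27
E_{1/3} Δ ((E_{1/3} + D_q ∘ E_{-3}) ∘ Δ) f = 4x^2 + (464/27)x + 134/81
E_{-3} Δ ((E_{1/3} + D_q ∘ E_{-3}) ∘ Δ) f = 4x^2 - (256/27)x - 302/27
D_q E_{-3} Δ ((E_{1/3} + D_q ∘ E_{-3}) ∘ Δ) f = (16/3)x - 256/27
(E_{1/3} + D_q ∘ E_{-3}) Δ ((E_{1/3} + D_q ∘ E_{-3}) ∘ Δ) f = 4x^2 + (608/27)x - 634/81

g(x) = 4x^2 + (608/27)x - 634/81


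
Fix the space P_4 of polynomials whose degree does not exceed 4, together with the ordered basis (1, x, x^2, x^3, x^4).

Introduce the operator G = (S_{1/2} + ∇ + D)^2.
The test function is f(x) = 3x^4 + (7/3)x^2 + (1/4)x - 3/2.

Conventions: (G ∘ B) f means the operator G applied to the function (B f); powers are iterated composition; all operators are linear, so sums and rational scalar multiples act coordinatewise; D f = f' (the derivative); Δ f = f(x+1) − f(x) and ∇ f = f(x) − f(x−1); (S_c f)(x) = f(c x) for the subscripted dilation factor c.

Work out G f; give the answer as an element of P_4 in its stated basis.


g(x) = (3/256)x^4 + (9/2)x^3 + (6649/48)x^2 - (2083/16)x + 1245/16

S_{1/2} f = (3/16)x^4 + (7/12)x^2 + (1/8)x - 3/2
∇ f = 12x^3 - 18x^2 + (50/3)x - 61/12
D f = 12x^3 + (14/3)x + 1/4
(S_{1/2} + ∇ + D) f = (3/16)x^4 + 24x^3 - (209/12)x^2 + (515/24)x - 19/3
S_{1/2} (S_{1/2} + ∇ + D) f = (3/256)x^4 + 3x^3 - (209/48)x^2 + (515/48)x - 19/3
∇ (S_{1/2} + ∇ + D) f = (3/4)x^3 + (567/8)x^2 - (1273/12)x + 1003/16
D (S_{1/2} + ∇ + D) f = (3/4)x^3 + 72x^2 - (209/6)x + 515/24
(S_{1/2} + ∇ + D) (S_{1/2} + ∇ + D) f = (3/256)x^4 + (9/2)x^3 + (6649/48)x^2 - (2083/16)x + 1245/16


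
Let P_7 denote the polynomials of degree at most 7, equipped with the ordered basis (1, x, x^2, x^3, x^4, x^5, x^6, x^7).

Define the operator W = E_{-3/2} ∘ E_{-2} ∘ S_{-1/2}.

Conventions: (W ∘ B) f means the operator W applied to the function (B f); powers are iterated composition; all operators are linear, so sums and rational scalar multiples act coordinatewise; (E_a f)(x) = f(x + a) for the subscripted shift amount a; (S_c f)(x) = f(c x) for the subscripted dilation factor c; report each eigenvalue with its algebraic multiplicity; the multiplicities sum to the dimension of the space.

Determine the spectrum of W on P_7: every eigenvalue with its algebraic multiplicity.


λ = -1/2 (multiplicity 1), λ = -1/8 (multiplicity 1), λ = -1/32 (multiplicity 1), λ = -1/128 (multiplicity 1), λ = 1/64 (multiplicity 1), λ = 1/16 (multiplicity 1), λ = 1/4 (multiplicity 1), λ = 1 (multiplicity 1)

image of 1: 1
image of x: -(1/2)x + 7/4
image of x^2: (1/4)x^2 - (7/4)x + 49/16
image of x^3: -(1/8)x^3 + (21/16)x^2 - (147/32)x + 343/64
image of x^4: (1/16)x^4 - (7/8)x^3 + (147/32)x^2 - (343/32)x + 2401/256
image of x^5: -(1/32)x^5 + (35/64)x^4 - (245/64)x^3 + (1715/128)x^2 - (12005/512)x + 16807/1024
image of x^6: (1/64)x^6 - (21/64)x^5 + (735/256)x^4 - (1715/128)x^3 + (36015/1024)x^2 - (50421/1024)x + 117649/4096
image of x^7: -(1/128)x^7 + (49/256)x^6 - (1029/512)x^5 + (12005/1024)x^4 - (84035/2048)x^3 + (352947/4096)x^2 - (823543/8192)x + 823543/16384
the matrix is upper triangular; its diagonal is (1, -1/2, 1/4, -1/8, 1/16, -1/32, 1/64, -1/128)
for a triangular matrix the eigenvalues are the diagonal entries, with algebraic multiplicity their repetition count


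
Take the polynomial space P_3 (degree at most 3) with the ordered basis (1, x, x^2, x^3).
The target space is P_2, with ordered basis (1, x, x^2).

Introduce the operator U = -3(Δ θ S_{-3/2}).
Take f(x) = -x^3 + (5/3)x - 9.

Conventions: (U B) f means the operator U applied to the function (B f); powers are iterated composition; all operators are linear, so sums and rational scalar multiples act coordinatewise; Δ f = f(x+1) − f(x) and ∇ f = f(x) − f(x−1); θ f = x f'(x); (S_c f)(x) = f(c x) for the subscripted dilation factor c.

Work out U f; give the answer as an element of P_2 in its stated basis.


S_{-3/2} f = (27/8)x^3 - (5/2)x - 9
θ S_{-3/2} f = (81/8)x^3 - (5/2)x
Δ θ S_{-3/2} f = (243/8)x^2 + (243/8)x + 61/8
(-3(Δ θ S_{-3/2})) f = -(729/8)x^2 - (729/8)x - 183/8

the result is g(x) = -(729/8)x^2 - (729/8)x - 183/8


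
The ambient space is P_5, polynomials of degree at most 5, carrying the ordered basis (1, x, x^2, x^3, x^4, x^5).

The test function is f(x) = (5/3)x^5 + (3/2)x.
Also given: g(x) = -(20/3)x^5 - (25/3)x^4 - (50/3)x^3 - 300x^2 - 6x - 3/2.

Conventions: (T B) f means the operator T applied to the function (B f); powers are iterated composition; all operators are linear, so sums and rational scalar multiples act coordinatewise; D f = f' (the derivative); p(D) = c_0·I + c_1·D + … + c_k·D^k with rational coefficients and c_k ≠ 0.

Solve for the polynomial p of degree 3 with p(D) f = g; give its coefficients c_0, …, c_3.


D^0 f = (5/3)x^5 + (3/2)x
D^1 f = (25/3)x^4 + 3/2
D^2 f = (100/3)x^3
D^3 f = 100x^2
matching coefficients of g against c_0 f + c_1 Df + … from the top degree down determines the c_i
solution: c_0 = -4, c_1 = -1, c_2 = -1/2, c_3 = -3

p(D) = -4·I − D − (1/2)·D^2 − 3·D^3, i.e. c_0 = -4, c_1 = -1, c_2 = -1/2, c_3 = -3


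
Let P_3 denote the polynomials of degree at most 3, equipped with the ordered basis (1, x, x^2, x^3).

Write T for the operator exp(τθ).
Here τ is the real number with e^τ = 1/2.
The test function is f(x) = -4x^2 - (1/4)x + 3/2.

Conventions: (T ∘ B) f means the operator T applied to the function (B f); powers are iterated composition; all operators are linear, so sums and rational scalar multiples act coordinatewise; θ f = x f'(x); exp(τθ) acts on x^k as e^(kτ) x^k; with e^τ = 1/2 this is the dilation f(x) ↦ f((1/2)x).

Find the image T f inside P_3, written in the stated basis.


g(x) = -x^2 - (1/8)x + 3/2

exp(τθ) x^k = e^(kτ) x^k; with e^τ = 1/2 this sends x^k to (1/2)^k x^k
x ↦ 1/2 x
x^2 ↦ 1/4 x^2
applying this coordinatewise to f: exp(τθ) f = -x^2 - (1/8)x + 3/2


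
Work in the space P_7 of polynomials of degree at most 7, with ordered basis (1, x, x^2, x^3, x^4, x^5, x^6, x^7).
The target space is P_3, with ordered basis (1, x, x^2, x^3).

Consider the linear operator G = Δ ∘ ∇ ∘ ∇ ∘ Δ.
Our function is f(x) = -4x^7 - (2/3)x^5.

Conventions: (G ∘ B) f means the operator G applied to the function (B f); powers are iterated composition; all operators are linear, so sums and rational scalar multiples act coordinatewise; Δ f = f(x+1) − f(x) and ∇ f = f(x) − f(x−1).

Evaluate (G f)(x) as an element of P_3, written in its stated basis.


Δ f = -28x^6 - 84x^5 - (430/3)x^4 - (440/3)x^3 - (272/3)x^2 - (94/3)x - 14/3
∇ Δ f = -168x^5 - (880/3)x^3 - (188/3)x
∇ (∇ ∘ Δ) f = -840x^4 + 1680x^3 - 2560x^2 + 1720x - 524
Δ ∇ (∇ ∘ Δ) f = -3360x^3 - 3440x

the result is g(x) = -3360x^3 - 3440x


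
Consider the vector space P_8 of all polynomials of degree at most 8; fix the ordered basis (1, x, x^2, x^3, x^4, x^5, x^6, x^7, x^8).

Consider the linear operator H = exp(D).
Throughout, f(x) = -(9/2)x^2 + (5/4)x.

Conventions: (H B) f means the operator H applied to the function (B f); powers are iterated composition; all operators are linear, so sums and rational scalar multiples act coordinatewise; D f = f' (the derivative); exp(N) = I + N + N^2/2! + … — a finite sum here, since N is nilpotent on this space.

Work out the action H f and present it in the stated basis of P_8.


the result is g(x) = -(9/2)x^2 - (31/4)x - 13/4

order-1 term: -9x + 5/4
order-2 term: -9/2
the series for exp(D) f terminates at order 2
exp(D) f = -(9/2)x^2 - (31/4)x - 13/4


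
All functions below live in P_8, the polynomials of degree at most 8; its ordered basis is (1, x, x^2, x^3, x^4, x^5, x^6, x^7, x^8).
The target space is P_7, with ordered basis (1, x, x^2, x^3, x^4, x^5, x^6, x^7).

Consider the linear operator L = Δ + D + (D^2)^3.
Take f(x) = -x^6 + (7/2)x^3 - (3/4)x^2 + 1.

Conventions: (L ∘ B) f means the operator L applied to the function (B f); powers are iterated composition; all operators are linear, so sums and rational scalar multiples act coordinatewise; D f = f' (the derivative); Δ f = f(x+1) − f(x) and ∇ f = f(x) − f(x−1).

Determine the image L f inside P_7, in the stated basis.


the result is g(x) = -12x^5 - 15x^4 - 20x^3 + 6x^2 + (3/2)x - 2873/4

Δ f = -6x^5 - 15x^4 - 20x^3 - (9/2)x^2 + 3x + 7/4
D f = -6x^5 + (21/2)x^2 - (3/2)x
D f = -6x^5 + (21/2)x^2 - (3/2)x
D D f = -30x^4 + 21x - 3/2
D D^2 f = -120x^3 + 21
D D D^2 f = -360x^2
D D^2 D^2 f = -720x
D D D^2 D^2 f = -720
(Δ + D + (D^2)^3) f = -12x^5 - 15x^4 - 20x^3 + 6x^2 + (3/2)x - 2873/4


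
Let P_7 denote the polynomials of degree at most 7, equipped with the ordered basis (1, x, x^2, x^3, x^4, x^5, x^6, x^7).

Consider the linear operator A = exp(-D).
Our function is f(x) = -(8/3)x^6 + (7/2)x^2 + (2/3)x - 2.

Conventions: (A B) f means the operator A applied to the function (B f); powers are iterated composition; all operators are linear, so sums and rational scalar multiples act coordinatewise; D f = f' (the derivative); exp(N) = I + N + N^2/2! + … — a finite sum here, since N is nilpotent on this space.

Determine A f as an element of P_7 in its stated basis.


order-1 term: 16x^5 - 7x - 2/3
order-2 term: -40x^4 + 7/2
order-3 term: (160/3)x^3
order-4 term: -40x^2
order-5 term: 16x
order-6 term: -8/3
the series for exp(-D) f terminates at order 6
exp(-D) f = -(8/3)x^6 + 16x^5 - 40x^4 + (160/3)x^3 - (73/2)x^2 + (29/3)x - 11/6

the image equals g(x) = -(8/3)x^6 + 16x^5 - 40x^4 + (160/3)x^3 - (73/2)x^2 + (29/3)x - 11/6


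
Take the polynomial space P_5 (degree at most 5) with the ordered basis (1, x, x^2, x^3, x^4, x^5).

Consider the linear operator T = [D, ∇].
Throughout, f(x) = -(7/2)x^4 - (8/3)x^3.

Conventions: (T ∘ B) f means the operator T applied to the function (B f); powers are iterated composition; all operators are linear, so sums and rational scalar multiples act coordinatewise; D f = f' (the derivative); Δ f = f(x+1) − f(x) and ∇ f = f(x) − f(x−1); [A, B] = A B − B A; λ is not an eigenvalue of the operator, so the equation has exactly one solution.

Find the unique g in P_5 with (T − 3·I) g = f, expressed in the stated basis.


the image equals g(x) = (7/6)x^4 + (8/9)x^3

write g with unknown coordinates in the stated basis and equate coefficients in (T − 3·I) g = f
solving from the highest basis element down gives g = (7/6)x^4 + (8/9)x^3
check: T g = 0
so T g − 3·g = -(7/2)x^4 - (8/3)x^3 = f ✓


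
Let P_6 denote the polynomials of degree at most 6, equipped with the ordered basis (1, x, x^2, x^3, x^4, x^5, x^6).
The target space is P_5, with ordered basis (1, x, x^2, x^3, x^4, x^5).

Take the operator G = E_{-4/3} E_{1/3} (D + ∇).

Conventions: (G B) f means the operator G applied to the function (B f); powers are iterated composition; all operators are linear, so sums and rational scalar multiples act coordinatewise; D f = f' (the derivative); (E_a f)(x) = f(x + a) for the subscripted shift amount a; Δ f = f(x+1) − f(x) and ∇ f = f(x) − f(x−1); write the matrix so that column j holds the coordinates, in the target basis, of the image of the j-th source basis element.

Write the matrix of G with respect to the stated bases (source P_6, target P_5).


image of 1: 0
image of x: 2
image of x^2: 4x - 5
image of x^3: 6x^2 - 15x + 10
image of x^4: 8x^3 - 30x^2 + 40x - 19
image of x^5: 10x^4 - 50x^3 + 100x^2 - 95x + 36
image of x^6: 12x^5 - 75x^4 + 200x^3 - 285x^2 + 216x - 69
each image's coordinates form column j of the matrix

the matrix is [[0, 2, -5, 10, -19, 36, -69]; [0, 0, 4, -15, 40, -95, 216]; [0, 0, 0, 6, -30, 100, -285]; [0, 0, 0, 0, 8, -50, 200]; [0, 0, 0, 0, 0, 10, -75]; [0, 0, 0, 0, 0, 0, 12]] (rows listed top to bottom)


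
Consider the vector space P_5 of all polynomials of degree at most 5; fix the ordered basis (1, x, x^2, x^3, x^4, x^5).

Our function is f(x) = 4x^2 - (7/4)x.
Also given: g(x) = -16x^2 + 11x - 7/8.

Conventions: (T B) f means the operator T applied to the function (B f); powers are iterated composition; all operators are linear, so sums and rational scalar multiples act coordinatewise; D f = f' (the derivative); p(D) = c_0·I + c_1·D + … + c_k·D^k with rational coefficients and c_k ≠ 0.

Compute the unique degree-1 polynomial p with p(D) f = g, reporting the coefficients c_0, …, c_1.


D^0 f = 4x^2 - (7/4)x
D^1 f = 8x - 7/4
matching coefficients of g against c_0 f + c_1 Df + … from the top degree down determines the c_i
solution: c_0 = -4, c_1 = 1/2

c_0 = -4, c_1 = 1/2


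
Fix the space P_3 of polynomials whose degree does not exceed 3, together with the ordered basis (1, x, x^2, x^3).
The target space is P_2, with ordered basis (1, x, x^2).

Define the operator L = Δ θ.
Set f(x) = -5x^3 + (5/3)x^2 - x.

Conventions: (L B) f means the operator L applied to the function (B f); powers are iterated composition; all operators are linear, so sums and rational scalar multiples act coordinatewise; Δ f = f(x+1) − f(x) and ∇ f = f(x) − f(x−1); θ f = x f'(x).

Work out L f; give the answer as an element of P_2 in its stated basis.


the result is g(x) = -45x^2 - (115/3)x - 38/3

θ f = -15x^3 + (10/3)x^2 - x
Δ θ f = -45x^2 - (115/3)x - 38/3


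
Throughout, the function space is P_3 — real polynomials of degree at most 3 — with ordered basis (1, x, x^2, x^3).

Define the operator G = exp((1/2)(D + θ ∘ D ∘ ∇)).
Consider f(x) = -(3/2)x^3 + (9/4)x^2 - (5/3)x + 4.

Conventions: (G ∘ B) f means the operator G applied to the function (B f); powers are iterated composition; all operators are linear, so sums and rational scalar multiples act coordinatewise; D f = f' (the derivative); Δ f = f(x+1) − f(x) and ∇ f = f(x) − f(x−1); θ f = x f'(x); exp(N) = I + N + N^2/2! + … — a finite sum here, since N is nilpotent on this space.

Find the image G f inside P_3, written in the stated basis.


order-1 term: -(9/4)x^2 - (9/4)x - 5/6
order-2 term: -(9/8)x - 9/16
order-3 term: -3/16
the series for exp((1/2)(D + θ ∘ D ∘ ∇)) f terminates at order 3
exp((1/2)(D + θ ∘ D ∘ ∇)) f = -(3/2)x^3 - (121/24)x + 29/12

the result is g(x) = -(3/2)x^3 - (121/24)x + 29/12


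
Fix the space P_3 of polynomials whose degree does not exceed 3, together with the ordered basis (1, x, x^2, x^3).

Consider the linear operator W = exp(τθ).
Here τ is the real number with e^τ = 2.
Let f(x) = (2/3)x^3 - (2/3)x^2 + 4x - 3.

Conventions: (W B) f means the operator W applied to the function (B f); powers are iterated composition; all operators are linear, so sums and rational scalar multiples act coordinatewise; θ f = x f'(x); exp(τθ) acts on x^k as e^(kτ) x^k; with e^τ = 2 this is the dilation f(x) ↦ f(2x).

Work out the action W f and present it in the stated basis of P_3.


exp(τθ) x^k = e^(kτ) x^k; with e^τ = 2 this sends x^k to 2^k x^k
x ↦ 2 x
x^2 ↦ 4 x^2
x^3 ↦ 8 x^3
applying this coordinatewise to f: exp(τθ) f = (16/3)x^3 - (8/3)x^2 + 8x - 3

the result is g(x) = (16/3)x^3 - (8/3)x^2 + 8x - 3


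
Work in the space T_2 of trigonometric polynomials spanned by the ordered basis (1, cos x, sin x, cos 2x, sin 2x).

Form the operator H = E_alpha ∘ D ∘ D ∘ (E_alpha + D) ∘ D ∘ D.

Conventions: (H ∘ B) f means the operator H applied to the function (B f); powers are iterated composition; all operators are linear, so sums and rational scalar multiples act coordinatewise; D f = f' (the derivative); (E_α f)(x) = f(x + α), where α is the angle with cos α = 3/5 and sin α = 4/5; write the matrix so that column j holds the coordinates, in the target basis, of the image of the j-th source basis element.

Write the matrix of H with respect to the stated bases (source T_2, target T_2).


image of 1: 0
image of cos x: -(27/25)cos x - (39/25)sin x
image of sin x: (39/25)cos x - (27/25)sin x
image of cos 2x: -(27632/625)cos 2x + (10976/625)sin 2x
image of sin 2x: -(10976/625)cos 2x - (27632/625)sin 2x
each image's coordinates form column j of the matrix

the matrix is [[0, 0, 0, 0, 0]; [0, -27/25, 39/25, 0, 0]; [0, -39/25, -27/25, 0, 0]; [0, 0, 0, -27632/625, -10976/625]; [0, 0, 0, 10976/625, -27632/625]] (rows listed top to bottom)


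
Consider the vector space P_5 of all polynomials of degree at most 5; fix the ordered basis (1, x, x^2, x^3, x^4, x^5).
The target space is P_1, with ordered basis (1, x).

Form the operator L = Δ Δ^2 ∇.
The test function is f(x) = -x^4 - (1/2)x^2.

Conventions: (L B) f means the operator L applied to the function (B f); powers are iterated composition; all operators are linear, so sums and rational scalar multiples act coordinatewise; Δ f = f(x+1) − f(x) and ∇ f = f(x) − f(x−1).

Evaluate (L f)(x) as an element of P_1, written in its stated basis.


g(x) = -24

∇ f = -4x^3 + 6x^2 - 5x + 3/2
Δ ∇ f = -12x^2 - 3
Δ Δ ∇ f = -24x - 12
Δ Δ^2 ∇ f = -24


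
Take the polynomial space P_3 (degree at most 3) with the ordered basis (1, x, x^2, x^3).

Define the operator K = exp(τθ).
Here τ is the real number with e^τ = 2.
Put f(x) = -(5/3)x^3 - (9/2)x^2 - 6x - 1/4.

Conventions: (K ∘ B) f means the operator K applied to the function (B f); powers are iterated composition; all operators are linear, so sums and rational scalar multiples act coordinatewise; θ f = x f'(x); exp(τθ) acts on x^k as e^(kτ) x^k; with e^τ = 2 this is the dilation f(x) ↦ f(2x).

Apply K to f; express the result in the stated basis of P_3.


exp(τθ) x^k = e^(kτ) x^k; with e^τ = 2 this sends x^k to 2^k x^k
x ↦ 2 x
x^2 ↦ 4 x^2
x^3 ↦ 8 x^3
applying this coordinatewise to f: exp(τθ) f = -(40/3)x^3 - 18x^2 - 12x - 1/4

g(x) = -(40/3)x^3 - 18x^2 - 12x - 1/4


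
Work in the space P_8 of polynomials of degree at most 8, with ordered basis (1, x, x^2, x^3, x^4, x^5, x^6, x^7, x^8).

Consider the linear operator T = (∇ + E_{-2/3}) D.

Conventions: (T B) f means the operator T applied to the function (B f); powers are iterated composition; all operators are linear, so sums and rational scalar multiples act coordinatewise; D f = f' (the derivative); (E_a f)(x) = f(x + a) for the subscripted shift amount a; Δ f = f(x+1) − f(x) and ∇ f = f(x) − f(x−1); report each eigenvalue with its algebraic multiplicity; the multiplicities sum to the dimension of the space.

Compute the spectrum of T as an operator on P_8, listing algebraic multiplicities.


image of 1: 0
image of x: 1
image of x^2: 2x + 2/3
image of x^3: 3x^2 + 2x - 5/3
image of x^4: 4x^3 + 4x^2 - (20/3)x + 76/27
image of x^5: 5x^4 + (20/3)x^3 - (50/3)x^2 + (380/27)x - 325/81
image of x^6: 6x^5 + 10x^4 - (100/3)x^3 + (380/9)x^2 - (650/27)x + 422/81
image of x^7: 7x^6 + 14x^5 - (175/3)x^4 + (2660/27)x^3 - (2275/27)x^2 + (2954/81)x - 4655/729
image of x^8: 8x^7 + (56/3)x^6 - (280/3)x^5 + (5320/27)x^4 - (18200/81)x^3 + (11816/81)x^2 - (37240/729)x + 16472/2187
the matrix is upper triangular; its diagonal is (0, 0, 0, 0, 0, 0, 0, 0, 0)
for a triangular matrix the eigenvalues are the diagonal entries, with algebraic multiplicity their repetition count

λ = 0 (multiplicity 9)


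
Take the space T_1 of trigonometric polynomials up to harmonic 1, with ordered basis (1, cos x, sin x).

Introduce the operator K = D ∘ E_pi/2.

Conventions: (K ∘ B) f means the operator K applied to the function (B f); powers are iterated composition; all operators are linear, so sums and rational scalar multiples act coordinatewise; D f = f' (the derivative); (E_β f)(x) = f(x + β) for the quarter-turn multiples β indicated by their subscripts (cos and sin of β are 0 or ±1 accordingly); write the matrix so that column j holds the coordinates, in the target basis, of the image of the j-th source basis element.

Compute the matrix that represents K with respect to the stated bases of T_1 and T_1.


image of 1: 0
image of cos x: -cos x
image of sin x: -sin x
each image's coordinates form column j of the matrix

the matrix is [[0, 0, 0]; [0, -1, 0]; [0, 0, -1]] (rows listed top to bottom)


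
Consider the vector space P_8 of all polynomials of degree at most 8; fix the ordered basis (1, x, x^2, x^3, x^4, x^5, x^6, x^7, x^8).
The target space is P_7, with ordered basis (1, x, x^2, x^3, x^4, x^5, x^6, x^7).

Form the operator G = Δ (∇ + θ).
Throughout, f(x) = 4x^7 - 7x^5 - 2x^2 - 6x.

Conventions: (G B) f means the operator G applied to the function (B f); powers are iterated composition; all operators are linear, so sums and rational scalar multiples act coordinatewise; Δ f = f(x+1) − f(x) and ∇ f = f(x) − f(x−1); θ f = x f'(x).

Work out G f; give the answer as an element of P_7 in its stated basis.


∇ f = 28x^6 - 84x^5 + 105x^4 - 70x^3 + 14x^2 + 3x - 7
θ f = 28x^7 - 35x^5 - 4x^2 - 6x
(∇ + θ) f = 28x^7 + 28x^6 - 119x^5 + 105x^4 - 70x^3 + 10x^2 - 3x - 7
Δ (∇ + θ) f = 196x^6 + 756x^5 + 805x^4 + 770x^3 + 238x^2 - x - 21

the result is g(x) = 196x^6 + 756x^5 + 805x^4 + 770x^3 + 238x^2 - x - 21
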